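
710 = 710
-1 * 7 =-7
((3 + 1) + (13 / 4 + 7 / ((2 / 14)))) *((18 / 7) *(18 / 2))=18225 / 14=1301.79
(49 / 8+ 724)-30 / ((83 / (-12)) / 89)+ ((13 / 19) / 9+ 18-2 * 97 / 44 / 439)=621894635969 / 548303976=1134.22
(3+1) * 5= 20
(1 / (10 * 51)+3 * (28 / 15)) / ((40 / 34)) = 2857 / 600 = 4.76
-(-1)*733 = 733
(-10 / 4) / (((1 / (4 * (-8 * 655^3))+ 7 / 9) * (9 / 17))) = -382175470000 / 62946547991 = -6.07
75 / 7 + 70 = 565 / 7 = 80.71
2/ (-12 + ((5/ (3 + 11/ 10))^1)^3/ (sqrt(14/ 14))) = -68921/ 351026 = -0.20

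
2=2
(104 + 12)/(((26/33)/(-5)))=-9570/13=-736.15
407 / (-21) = -407 / 21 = -19.38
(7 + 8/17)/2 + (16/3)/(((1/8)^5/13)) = 231735677/102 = 2271918.40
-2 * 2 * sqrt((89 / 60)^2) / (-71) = 89 / 1065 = 0.08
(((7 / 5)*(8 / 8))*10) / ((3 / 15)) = 70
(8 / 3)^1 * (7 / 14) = 4 / 3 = 1.33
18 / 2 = 9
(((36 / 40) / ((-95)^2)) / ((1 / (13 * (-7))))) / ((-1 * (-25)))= -819 / 2256250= -0.00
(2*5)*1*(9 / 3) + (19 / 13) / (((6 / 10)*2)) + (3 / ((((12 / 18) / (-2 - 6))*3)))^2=13667 / 78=175.22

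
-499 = -499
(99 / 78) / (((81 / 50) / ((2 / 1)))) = 550 / 351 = 1.57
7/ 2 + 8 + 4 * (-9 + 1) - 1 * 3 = -47/ 2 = -23.50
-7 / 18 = -0.39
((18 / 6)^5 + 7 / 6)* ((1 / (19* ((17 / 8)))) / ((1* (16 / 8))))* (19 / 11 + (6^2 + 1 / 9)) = 114.41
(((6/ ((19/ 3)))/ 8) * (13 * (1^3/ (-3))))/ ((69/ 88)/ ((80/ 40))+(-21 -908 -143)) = 1716/ 3583457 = 0.00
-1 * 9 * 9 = -81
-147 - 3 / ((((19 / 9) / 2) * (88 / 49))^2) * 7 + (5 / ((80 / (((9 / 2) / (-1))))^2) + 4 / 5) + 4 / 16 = -33944612943 / 223646720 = -151.78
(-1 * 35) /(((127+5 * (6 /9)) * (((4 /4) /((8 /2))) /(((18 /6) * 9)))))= -11340 /391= -29.00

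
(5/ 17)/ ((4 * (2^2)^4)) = 5/ 17408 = 0.00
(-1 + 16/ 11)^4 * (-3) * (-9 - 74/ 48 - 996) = 128.90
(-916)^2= 839056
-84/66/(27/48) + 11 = 865/99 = 8.74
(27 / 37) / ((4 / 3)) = 81 / 148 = 0.55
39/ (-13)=-3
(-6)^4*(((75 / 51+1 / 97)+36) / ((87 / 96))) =2563218432 / 47821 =53600.27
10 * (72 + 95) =1670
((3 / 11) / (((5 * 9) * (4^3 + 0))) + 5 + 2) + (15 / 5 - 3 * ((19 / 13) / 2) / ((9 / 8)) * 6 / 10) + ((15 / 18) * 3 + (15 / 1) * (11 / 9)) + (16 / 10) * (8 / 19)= 79130903 / 2608320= 30.34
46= 46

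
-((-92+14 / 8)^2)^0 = -1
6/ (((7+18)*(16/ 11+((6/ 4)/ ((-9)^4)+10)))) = 0.02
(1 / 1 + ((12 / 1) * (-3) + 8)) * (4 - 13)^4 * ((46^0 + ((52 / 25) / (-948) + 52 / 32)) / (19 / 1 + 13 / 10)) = -22887.79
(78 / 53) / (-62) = -39 / 1643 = -0.02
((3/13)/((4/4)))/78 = 1/338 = 0.00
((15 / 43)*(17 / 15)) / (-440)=-17 / 18920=-0.00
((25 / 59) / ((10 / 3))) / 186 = 5 / 7316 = 0.00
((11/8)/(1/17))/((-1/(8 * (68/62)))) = -6358/31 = -205.10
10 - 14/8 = 33/4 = 8.25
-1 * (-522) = 522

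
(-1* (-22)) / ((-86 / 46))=-506 / 43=-11.77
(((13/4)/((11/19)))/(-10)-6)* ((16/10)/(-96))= 2887/26400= 0.11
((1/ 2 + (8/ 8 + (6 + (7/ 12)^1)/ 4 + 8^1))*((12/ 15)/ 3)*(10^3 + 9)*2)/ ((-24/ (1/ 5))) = -107963/ 2160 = -49.98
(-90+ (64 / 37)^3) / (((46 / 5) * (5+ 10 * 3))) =-2148313 / 8155133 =-0.26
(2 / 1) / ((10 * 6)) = 1 / 30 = 0.03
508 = 508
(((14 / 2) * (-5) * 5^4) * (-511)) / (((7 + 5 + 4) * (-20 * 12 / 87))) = -253254.39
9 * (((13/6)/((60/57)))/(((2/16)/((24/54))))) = 988/15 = 65.87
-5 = -5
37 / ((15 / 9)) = 111 / 5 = 22.20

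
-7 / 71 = -0.10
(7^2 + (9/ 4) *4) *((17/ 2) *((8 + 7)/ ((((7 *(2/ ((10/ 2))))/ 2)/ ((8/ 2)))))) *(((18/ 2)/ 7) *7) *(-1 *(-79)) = 105156900/ 7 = 15022414.29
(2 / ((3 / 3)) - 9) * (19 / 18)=-133 / 18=-7.39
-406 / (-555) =406 / 555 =0.73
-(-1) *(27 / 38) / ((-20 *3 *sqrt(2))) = -9 *sqrt(2) / 1520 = -0.01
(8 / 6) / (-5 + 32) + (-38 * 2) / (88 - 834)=4570 / 30213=0.15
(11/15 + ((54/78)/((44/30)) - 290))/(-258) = 1238929/1106820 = 1.12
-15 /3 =-5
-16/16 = -1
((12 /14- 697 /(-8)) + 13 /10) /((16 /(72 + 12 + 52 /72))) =2541565 /5376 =472.76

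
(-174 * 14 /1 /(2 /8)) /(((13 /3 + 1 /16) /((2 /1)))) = -935424 /211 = -4433.29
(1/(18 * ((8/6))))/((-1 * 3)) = -1/72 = -0.01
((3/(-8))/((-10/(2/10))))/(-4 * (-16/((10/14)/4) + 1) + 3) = 3/142960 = 0.00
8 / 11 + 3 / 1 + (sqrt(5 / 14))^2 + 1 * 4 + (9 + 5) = 3401 / 154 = 22.08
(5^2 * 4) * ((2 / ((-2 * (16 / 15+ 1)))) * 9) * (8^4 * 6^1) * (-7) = 2322432000 / 31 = 74917161.29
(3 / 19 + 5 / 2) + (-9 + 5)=-51 / 38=-1.34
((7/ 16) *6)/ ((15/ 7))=49/ 40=1.22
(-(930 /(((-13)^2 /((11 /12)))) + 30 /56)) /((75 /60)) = -5281 /1183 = -4.46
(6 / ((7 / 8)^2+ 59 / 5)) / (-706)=-960 / 1419413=-0.00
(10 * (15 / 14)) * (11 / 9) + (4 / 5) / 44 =15146 / 1155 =13.11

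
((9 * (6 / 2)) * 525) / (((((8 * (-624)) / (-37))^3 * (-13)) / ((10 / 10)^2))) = -26592825 / 59896758272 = -0.00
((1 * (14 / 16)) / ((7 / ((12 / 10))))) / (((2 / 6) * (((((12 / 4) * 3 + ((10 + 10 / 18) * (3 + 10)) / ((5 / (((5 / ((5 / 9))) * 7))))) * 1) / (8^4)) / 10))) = 9216 / 869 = 10.61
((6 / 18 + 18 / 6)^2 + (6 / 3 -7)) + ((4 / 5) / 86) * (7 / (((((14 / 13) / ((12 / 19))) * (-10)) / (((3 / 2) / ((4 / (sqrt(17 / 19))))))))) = 55 / 9 -117 * sqrt(323) / 1552300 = 6.11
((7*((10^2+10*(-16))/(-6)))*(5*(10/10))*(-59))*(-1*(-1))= -20650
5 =5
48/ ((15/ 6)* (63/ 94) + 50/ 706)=3185472/ 115895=27.49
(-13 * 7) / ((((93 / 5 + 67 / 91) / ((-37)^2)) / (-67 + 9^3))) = -18762220295 / 4399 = -4265110.32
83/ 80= 1.04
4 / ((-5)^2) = 0.16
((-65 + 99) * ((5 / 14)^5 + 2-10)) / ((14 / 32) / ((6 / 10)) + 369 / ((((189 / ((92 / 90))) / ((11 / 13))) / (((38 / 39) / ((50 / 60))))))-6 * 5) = 8337848866425 / 837345722339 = 9.96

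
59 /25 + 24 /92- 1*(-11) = 7832 /575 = 13.62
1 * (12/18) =2/3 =0.67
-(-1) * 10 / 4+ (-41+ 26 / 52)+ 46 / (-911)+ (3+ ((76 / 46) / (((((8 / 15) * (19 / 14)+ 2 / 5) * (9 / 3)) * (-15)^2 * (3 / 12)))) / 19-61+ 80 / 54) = -15782606966 / 166890645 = -94.57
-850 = -850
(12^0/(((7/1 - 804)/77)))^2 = 5929/635209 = 0.01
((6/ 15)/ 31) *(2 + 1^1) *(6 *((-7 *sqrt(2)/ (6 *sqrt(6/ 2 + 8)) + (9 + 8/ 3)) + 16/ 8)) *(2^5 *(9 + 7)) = 251904/ 155 -21504 *sqrt(22)/ 1705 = 1566.03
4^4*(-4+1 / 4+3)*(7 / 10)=-672 / 5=-134.40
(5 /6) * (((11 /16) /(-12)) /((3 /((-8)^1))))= 55 /432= 0.13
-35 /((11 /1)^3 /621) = -21735 /1331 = -16.33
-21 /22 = -0.95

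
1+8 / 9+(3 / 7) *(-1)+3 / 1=4.46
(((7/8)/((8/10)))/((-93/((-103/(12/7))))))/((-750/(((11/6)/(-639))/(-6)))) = -55517/123227827200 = -0.00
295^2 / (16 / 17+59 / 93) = 137586525 / 2491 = 55233.45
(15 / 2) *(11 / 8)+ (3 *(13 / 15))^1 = 12.91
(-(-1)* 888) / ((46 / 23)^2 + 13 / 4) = 3552 / 29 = 122.48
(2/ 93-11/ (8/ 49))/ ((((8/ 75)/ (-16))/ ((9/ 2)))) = 11274975/ 248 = 45463.61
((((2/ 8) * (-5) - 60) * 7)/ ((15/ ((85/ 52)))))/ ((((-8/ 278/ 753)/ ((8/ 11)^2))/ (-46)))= -29746144.04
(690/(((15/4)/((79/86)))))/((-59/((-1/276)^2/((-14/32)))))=316/3676113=0.00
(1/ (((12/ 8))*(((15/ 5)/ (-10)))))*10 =-200/ 9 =-22.22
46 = 46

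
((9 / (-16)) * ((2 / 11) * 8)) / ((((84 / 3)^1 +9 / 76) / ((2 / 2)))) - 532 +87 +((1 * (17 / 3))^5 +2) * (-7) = -236258115964 / 5712201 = -41360.26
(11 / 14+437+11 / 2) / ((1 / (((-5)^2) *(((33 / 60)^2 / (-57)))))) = -375463 / 6384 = -58.81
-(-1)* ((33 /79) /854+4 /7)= 0.57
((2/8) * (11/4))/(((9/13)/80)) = 715/9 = 79.44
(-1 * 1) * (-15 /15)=1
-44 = -44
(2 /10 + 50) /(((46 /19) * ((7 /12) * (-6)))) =-5.92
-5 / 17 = -0.29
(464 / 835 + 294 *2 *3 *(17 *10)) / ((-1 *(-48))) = 31300033 / 5010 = 6247.51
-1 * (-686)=686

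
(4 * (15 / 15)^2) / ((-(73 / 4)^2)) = -64 / 5329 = -0.01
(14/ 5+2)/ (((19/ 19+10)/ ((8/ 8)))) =24/ 55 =0.44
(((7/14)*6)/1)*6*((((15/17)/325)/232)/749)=27/96006820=0.00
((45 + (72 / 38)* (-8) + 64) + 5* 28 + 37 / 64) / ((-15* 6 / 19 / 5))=-285055 / 1152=-247.44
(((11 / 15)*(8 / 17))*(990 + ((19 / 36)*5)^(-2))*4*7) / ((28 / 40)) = 2096992128 / 153425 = 13667.86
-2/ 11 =-0.18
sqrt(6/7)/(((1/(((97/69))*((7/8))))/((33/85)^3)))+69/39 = 1161963*sqrt(42)/112999000+23/13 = 1.84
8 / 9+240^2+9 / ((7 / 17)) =3630233 / 63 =57622.75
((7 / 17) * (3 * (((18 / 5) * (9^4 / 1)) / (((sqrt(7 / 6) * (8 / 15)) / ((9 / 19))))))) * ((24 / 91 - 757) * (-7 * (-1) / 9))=-36596621583 * sqrt(42) / 16796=-14120815.37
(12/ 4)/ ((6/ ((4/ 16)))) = 1/ 8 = 0.12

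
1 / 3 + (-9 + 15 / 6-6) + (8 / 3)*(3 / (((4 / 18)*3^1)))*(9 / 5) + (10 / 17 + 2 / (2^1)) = 11.02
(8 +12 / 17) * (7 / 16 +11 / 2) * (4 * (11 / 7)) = 38665 / 119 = 324.92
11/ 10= 1.10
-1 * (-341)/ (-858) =-31/ 78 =-0.40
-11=-11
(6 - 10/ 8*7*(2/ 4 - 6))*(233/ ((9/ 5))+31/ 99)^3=4249500632693/ 35937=118248619.33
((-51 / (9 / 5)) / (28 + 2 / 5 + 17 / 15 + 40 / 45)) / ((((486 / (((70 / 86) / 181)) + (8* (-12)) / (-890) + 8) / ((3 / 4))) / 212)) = -631488375 / 460902787922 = -0.00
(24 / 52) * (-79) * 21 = -9954 / 13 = -765.69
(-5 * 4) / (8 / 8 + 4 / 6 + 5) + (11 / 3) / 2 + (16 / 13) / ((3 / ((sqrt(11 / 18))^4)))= -6403 / 6318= -1.01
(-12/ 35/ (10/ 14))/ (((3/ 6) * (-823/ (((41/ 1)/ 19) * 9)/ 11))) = 97416/ 390925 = 0.25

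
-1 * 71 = -71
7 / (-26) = -7 / 26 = -0.27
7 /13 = 0.54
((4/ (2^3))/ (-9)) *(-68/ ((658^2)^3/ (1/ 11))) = 17/ 4017543248637138528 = 0.00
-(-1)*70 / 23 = 3.04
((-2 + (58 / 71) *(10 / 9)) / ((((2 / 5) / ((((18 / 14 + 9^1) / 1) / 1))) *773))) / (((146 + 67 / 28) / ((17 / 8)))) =-23732 / 45607773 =-0.00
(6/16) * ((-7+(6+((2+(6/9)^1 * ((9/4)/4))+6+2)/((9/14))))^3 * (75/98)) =4046965625/4064256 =995.75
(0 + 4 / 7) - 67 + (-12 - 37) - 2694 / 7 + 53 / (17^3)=-17204955 / 34391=-500.27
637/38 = 16.76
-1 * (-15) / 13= 15 / 13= 1.15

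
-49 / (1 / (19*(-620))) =577220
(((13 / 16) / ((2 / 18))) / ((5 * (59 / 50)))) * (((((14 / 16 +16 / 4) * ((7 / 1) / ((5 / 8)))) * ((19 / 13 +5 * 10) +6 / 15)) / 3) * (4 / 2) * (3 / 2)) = 8282547 / 2360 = 3509.55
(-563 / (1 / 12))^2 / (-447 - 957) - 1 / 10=-12678799 / 390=-32509.74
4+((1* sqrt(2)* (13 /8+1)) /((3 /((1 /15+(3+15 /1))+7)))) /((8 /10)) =4+329* sqrt(2) /12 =42.77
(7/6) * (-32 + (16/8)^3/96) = -2681/72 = -37.24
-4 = -4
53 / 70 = 0.76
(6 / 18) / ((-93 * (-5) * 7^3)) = 1 / 478485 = 0.00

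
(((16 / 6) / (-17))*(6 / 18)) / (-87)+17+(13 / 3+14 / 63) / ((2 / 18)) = 58.00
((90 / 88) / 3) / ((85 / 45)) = 135 / 748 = 0.18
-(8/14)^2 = -16/49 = -0.33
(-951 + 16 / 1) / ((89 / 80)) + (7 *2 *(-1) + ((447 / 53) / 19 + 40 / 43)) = -3287572257 / 3853789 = -853.08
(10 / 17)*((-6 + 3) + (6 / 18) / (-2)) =-95 / 51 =-1.86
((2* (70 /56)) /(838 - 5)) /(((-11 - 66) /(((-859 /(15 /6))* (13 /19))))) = 11167 /1218679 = 0.01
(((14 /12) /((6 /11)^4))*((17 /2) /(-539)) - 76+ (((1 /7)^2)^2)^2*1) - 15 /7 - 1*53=-11776140287557 /89654185152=-131.35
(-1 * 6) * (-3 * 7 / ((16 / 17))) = 1071 / 8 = 133.88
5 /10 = 1 /2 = 0.50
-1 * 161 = -161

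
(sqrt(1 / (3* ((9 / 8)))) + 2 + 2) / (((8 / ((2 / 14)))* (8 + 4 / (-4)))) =sqrt(6) / 1764 + 1 / 98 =0.01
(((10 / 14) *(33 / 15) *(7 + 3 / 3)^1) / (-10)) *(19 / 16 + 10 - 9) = -11 / 4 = -2.75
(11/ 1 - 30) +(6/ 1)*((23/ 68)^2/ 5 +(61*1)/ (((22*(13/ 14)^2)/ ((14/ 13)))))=535190269/ 279370520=1.92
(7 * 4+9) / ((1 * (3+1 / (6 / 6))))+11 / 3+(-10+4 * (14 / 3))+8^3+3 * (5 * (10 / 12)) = 6553 / 12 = 546.08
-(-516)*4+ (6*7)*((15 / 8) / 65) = 107391 / 52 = 2065.21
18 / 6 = 3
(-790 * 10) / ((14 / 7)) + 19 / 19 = -3949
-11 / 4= -2.75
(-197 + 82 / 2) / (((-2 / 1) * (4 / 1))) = 39 / 2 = 19.50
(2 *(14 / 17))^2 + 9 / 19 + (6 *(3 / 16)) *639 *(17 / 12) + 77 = 193035927 / 175712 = 1098.59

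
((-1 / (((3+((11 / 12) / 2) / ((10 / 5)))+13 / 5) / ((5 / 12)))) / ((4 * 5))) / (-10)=1 / 2798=0.00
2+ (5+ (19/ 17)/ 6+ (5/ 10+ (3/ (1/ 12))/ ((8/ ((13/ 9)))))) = 1447/ 102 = 14.19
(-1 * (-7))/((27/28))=7.26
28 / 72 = 0.39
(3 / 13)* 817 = 188.54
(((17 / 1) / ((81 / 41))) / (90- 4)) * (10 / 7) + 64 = 1563869 / 24381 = 64.14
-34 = -34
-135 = -135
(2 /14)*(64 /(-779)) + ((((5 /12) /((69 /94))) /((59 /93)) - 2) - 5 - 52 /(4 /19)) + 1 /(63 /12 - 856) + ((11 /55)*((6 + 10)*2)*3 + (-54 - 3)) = -5360256074287 /18425305290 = -290.92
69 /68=1.01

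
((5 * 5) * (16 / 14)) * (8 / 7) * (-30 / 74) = -13.24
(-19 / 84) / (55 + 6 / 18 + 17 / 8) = -38 / 9653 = -0.00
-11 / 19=-0.58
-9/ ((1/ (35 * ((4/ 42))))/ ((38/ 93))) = -380/ 31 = -12.26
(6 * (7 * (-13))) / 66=-91 / 11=-8.27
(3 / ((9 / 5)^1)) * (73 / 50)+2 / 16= 307 / 120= 2.56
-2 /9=-0.22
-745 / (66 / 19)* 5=-70775 / 66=-1072.35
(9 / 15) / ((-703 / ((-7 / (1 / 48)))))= 1008 / 3515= 0.29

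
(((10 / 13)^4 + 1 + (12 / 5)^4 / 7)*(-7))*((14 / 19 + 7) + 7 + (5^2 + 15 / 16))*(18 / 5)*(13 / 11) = -16936358896647 / 2295865000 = -7376.90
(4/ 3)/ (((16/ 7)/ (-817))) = -5719/ 12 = -476.58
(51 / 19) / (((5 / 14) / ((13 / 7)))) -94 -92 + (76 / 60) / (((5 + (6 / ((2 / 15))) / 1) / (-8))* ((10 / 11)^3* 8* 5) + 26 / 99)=-36724023249 / 213451130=-172.05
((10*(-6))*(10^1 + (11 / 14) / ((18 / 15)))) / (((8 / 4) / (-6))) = 13425 / 7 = 1917.86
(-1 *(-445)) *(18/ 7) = 8010/ 7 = 1144.29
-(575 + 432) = -1007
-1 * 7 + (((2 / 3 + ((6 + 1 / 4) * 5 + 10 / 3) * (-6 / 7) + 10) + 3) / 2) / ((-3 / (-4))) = -1112 / 63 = -17.65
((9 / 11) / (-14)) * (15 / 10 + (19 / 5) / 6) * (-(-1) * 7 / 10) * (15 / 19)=-0.07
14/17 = 0.82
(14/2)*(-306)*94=-201348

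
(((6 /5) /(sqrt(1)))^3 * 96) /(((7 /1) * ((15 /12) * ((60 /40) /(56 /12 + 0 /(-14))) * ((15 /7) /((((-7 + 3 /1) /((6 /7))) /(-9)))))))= 14.27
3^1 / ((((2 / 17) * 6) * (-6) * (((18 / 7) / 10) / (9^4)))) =-144585 / 8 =-18073.12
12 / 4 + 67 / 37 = 178 / 37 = 4.81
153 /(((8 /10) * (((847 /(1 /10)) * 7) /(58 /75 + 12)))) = 24429 /592900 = 0.04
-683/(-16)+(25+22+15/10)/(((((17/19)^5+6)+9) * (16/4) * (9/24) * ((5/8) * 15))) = 2978328738517/69410415600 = 42.91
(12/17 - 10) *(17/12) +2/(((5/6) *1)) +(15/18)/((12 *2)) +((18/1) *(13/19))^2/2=16922713/259920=65.11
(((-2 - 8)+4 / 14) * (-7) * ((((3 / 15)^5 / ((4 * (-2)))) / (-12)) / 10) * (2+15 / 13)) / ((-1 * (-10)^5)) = 697 / 975000000000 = 0.00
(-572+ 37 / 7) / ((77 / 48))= -190416 / 539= -353.28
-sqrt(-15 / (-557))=-sqrt(8355) / 557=-0.16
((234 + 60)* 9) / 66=40.09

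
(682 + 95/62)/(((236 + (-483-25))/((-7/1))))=296653/16864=17.59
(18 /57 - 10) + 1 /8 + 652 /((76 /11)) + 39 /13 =87.81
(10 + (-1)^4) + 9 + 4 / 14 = 142 / 7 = 20.29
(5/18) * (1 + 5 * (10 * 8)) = 2005/18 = 111.39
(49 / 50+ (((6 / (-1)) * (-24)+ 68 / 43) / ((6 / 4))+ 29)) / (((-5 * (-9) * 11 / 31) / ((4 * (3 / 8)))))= 25400501 / 2128500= 11.93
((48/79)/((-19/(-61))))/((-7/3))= -8784/10507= -0.84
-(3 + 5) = -8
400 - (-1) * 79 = 479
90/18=5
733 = 733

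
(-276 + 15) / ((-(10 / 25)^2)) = 6525 / 4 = 1631.25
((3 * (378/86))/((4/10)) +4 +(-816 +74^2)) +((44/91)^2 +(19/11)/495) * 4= 18217308094751/3877743870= 4697.91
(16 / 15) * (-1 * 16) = -17.07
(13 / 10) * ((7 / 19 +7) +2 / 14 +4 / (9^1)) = 10.34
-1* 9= -9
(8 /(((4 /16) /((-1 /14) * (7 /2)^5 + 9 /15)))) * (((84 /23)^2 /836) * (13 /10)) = -67723929 /2764025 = -24.50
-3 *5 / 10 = -3 / 2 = -1.50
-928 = -928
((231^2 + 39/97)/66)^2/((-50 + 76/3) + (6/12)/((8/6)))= -17861037143424/663739087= -26909.73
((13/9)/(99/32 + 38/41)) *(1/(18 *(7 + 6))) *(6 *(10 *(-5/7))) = -2624/39879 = -0.07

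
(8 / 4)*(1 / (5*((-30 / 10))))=-2 / 15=-0.13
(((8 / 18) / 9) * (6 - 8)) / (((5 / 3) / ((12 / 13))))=-32 / 585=-0.05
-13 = -13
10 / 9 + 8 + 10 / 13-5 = 571 / 117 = 4.88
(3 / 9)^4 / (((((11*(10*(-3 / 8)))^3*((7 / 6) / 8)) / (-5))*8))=128 / 169802325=0.00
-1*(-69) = 69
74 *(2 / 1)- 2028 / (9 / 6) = -1204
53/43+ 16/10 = 609/215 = 2.83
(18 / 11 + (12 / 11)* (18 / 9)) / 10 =21 / 55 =0.38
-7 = -7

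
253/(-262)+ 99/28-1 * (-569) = 2096519/3668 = 571.57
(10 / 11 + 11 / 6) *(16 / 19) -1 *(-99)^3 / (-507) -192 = -222892675 / 105963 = -2103.50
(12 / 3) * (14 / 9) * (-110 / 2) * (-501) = 514360 / 3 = 171453.33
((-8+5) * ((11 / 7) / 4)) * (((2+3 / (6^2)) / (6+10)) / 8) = -275 / 14336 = -0.02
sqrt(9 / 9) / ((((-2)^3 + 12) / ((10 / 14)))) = 5 / 28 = 0.18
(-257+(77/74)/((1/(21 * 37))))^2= 1216609/4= 304152.25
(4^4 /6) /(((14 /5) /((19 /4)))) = 1520 /21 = 72.38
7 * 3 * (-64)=-1344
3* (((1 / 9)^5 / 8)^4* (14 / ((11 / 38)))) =133 / 45647981243605748671488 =0.00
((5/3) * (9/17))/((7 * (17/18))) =270/2023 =0.13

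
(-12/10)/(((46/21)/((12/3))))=-252/115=-2.19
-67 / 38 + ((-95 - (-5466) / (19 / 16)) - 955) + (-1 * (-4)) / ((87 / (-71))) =11729423 / 3306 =3547.92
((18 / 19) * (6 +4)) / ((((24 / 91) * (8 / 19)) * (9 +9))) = 455 / 96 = 4.74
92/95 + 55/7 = 5869/665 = 8.83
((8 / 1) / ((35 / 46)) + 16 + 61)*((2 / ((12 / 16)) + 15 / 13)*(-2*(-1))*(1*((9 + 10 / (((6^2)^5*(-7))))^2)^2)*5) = 2002185152350689587139524339521795164403889 / 91271164040203321881755540508377088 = 21936667.22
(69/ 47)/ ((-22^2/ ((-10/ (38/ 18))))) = 3105/ 216106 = 0.01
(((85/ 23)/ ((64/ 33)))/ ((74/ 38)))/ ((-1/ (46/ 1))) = -45.01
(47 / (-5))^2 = 2209 / 25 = 88.36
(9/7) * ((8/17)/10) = 36/595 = 0.06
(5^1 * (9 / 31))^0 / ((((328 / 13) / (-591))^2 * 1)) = 59028489 / 107584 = 548.67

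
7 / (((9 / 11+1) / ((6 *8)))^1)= 924 / 5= 184.80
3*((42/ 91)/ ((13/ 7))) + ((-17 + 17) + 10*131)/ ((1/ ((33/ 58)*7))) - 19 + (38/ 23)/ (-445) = 260798667562/ 50161735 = 5199.16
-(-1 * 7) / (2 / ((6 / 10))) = 21 / 10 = 2.10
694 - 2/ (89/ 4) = 61758/ 89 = 693.91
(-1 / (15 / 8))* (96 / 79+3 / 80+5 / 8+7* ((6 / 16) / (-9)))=-30071 / 35550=-0.85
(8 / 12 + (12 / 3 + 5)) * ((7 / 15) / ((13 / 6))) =406 / 195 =2.08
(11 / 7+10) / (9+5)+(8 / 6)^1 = 635 / 294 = 2.16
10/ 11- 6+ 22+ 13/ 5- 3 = 908/ 55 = 16.51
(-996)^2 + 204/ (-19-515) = 88289390/ 89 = 992015.62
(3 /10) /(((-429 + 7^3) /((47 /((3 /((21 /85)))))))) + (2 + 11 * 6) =4969813 /73100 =67.99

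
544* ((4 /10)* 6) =6528 /5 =1305.60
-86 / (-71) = 86 / 71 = 1.21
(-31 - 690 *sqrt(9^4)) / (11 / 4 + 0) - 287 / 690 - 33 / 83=-12810895181 / 629970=-20335.72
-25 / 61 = -0.41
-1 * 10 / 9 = -10 / 9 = -1.11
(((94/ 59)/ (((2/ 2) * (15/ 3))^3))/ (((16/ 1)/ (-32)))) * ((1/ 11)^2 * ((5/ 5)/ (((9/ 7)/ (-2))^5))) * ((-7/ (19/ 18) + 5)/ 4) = -783609568/ 1001183176125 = -0.00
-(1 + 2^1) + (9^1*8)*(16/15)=369/5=73.80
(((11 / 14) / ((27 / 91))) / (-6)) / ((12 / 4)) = -143 / 972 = -0.15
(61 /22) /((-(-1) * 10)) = 61 /220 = 0.28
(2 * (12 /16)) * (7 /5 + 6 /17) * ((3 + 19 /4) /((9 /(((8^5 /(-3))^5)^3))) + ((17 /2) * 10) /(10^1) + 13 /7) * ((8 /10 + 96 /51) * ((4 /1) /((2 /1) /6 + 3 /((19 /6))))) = -1258728959870489483078518656679626657616104937646622252565515226725596927972 /17658601973775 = -71281348418172788839405300000000000000000000000000000000000000.00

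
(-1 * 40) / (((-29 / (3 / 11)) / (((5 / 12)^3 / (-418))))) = -625 / 9600624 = -0.00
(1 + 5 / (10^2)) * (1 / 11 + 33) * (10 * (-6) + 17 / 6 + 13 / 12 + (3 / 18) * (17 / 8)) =-340795 / 176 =-1936.34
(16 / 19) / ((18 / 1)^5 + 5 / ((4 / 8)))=8 / 17950991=0.00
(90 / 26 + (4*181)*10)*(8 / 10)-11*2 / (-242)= 828665 / 143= 5794.86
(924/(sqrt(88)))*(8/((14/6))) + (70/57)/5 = 14/57 + 72*sqrt(22) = 337.96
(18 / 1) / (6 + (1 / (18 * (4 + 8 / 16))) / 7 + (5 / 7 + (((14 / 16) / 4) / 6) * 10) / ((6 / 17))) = 653184 / 328717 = 1.99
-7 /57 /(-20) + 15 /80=883 /4560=0.19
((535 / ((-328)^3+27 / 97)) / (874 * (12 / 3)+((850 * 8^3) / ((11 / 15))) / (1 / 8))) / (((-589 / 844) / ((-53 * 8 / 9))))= -2321367140 / 10776015539210269629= -0.00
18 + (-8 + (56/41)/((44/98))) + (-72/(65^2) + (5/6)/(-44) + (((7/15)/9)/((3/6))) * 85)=21.82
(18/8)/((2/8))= 9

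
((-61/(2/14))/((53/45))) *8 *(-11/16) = 211365/106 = 1994.01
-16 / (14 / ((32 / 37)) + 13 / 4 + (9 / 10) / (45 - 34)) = -14080 / 17177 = -0.82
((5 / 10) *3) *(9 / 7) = 27 / 14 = 1.93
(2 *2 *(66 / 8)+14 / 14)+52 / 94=1624 / 47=34.55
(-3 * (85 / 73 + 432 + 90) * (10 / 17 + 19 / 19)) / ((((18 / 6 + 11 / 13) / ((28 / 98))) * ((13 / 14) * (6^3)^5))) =-38191 / 90046229299200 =-0.00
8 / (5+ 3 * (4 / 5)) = 40 / 37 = 1.08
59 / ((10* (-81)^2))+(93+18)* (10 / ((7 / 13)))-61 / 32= 15134035673 / 7348320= 2059.52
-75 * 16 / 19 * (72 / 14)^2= -1555200 / 931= -1670.46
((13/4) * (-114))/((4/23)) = -17043/8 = -2130.38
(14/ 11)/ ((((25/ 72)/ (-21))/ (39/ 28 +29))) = -2339.48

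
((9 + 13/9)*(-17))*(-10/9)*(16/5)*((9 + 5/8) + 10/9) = 4941016/729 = 6777.80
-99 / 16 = -6.19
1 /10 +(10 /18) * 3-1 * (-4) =173 /30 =5.77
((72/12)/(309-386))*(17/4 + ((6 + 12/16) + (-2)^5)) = 18/11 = 1.64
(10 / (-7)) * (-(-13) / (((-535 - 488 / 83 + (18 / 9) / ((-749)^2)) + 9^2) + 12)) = 0.04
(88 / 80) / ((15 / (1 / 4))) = 11 / 600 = 0.02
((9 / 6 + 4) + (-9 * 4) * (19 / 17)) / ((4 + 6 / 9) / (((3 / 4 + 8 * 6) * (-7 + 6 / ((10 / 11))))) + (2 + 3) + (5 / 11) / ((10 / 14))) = -1519947 / 236164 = -6.44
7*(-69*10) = -4830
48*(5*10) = 2400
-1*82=-82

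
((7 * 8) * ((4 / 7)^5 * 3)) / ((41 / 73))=1794048 / 98441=18.22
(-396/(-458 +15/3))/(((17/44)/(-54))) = -313632/2567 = -122.18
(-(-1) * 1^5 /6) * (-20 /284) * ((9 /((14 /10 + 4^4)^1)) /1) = -25 /60918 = -0.00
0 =0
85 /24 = 3.54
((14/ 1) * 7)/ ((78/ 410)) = 20090/ 39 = 515.13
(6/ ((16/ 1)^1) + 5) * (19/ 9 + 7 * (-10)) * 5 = -131365/ 72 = -1824.51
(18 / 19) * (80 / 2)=720 / 19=37.89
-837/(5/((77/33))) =-390.60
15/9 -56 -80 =-403/3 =-134.33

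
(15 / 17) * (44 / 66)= 10 / 17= 0.59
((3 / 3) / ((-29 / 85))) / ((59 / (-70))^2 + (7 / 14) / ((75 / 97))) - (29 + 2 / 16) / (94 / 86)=-6266013899 / 217523896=-28.81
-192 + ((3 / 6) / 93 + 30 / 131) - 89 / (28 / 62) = -33160412 / 85281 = -388.84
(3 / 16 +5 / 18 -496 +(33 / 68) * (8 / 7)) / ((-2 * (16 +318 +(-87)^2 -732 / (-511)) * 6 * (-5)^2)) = 619184467 / 2966362776000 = 0.00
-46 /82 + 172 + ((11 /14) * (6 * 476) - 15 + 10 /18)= 885967 /369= 2400.99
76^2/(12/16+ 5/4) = 2888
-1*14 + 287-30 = 243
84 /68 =21 /17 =1.24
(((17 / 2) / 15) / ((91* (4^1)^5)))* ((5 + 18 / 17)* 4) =103 / 698880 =0.00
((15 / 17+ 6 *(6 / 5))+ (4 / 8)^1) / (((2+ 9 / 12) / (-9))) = -26262 / 935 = -28.09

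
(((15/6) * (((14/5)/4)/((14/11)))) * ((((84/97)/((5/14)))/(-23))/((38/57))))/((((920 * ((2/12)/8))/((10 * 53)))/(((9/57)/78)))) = -0.01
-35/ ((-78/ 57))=665/ 26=25.58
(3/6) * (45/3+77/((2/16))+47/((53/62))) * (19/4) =690783/424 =1629.21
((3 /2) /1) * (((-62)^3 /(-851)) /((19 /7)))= 2502444 /16169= 154.77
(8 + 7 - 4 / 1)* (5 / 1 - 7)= -22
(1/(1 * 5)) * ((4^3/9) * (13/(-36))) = -208/405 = -0.51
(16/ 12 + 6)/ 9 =22/ 27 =0.81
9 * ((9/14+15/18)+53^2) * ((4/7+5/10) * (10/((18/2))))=1475500/49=30112.24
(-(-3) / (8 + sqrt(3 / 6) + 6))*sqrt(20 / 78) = -2*sqrt(195) / 5083 + 28*sqrt(390) / 5083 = 0.10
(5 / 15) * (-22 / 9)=-22 / 27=-0.81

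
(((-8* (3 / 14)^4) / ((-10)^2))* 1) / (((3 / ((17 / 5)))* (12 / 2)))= -153 / 4802000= -0.00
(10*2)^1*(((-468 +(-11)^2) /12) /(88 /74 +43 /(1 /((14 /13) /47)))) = -265.97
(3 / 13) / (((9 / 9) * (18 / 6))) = 1 / 13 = 0.08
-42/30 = -7/5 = -1.40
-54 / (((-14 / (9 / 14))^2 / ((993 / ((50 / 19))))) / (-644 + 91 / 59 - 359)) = 1219007077047 / 28331800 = 43026.11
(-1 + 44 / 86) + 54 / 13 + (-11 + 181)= 97079 / 559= 173.67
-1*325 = -325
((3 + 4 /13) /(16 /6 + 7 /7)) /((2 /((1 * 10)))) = 645 /143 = 4.51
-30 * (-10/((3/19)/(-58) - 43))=-330600/47389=-6.98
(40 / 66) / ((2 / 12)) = 3.64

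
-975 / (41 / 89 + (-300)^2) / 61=-6675 / 37585577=-0.00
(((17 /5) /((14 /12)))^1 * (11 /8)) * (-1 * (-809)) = 453849 /140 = 3241.78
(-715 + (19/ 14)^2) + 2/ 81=-11321707/ 15876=-713.13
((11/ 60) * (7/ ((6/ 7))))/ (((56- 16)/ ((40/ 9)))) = 539/ 3240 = 0.17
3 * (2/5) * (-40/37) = -48/37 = -1.30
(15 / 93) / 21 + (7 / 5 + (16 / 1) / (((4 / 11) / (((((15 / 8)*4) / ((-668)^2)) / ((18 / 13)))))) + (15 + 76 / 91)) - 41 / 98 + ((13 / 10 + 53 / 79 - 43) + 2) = -77283068483063 / 3480576204560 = -22.20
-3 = -3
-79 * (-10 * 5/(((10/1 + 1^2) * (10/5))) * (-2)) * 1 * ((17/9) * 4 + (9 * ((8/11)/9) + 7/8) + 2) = -17453075/4356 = -4006.67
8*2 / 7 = 16 / 7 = 2.29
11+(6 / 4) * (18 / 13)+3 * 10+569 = 7957 / 13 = 612.08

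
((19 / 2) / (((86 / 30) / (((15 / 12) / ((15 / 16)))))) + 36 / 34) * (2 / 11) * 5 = 3640 / 731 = 4.98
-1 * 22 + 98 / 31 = -584 / 31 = -18.84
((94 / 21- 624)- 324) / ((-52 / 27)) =89163 / 182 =489.91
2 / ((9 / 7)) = 14 / 9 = 1.56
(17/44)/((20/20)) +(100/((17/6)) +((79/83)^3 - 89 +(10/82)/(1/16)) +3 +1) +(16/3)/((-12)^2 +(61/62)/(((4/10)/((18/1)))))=-28540925204435263/614077905770604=-46.48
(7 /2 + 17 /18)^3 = 64000 /729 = 87.79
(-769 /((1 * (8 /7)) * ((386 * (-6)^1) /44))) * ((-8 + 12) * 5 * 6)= 1534.02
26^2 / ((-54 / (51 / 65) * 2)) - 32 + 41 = 184 / 45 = 4.09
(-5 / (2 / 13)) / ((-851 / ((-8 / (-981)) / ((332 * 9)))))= 65 / 623618757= 0.00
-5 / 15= -1 / 3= -0.33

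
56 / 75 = 0.75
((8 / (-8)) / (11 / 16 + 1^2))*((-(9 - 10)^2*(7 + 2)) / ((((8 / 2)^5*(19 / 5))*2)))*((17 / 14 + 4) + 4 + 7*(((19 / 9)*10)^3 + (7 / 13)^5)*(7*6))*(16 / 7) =919499749380365 / 212207316048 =4333.03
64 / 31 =2.06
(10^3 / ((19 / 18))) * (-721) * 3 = -38934000 / 19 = -2049157.89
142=142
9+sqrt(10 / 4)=sqrt(10) / 2+9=10.58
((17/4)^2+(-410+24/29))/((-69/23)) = 181475/1392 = 130.37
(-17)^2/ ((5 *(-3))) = -289/ 15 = -19.27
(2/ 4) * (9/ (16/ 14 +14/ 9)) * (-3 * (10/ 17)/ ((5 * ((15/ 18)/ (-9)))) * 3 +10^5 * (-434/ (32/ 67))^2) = 31836189378143367/ 231200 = 137699781047.33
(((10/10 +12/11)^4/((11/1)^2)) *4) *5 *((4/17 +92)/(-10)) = -877581376/30116537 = -29.14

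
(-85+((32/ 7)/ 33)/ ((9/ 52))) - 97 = -376714/ 2079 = -181.20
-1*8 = -8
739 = 739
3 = 3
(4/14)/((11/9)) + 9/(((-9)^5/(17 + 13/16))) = 622541/2694384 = 0.23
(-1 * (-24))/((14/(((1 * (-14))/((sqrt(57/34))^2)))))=-272/19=-14.32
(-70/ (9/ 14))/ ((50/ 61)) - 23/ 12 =-24257/ 180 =-134.76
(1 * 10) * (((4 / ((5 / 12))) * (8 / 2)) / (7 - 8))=-384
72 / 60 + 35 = 181 / 5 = 36.20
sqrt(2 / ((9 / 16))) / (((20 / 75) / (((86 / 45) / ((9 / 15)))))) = 430 * sqrt(2) / 27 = 22.52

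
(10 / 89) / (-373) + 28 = 929506 / 33197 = 28.00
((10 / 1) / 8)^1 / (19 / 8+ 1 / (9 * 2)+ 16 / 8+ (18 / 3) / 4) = 90 / 427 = 0.21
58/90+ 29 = 1334/45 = 29.64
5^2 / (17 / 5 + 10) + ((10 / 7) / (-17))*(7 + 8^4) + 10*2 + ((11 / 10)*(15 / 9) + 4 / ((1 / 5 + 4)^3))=-321.04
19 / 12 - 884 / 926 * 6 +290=1588213 / 5556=285.86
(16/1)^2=256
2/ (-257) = -2/ 257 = -0.01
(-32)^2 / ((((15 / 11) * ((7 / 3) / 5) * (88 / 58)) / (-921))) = -6837504 / 7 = -976786.29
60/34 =30/17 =1.76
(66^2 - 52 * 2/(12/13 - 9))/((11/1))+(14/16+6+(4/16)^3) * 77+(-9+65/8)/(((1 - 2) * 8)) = 17146817/18480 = 927.86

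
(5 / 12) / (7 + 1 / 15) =25 / 424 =0.06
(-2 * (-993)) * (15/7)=29790/7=4255.71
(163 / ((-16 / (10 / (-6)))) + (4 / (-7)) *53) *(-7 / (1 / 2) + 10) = 4471 / 84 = 53.23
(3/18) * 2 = 1/3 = 0.33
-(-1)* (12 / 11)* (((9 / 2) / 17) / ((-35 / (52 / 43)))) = -2808 / 281435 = -0.01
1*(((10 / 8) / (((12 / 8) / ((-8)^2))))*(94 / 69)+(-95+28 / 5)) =-16.74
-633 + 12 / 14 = -4425 / 7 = -632.14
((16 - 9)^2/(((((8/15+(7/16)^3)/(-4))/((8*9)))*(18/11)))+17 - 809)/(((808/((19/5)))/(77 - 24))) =-3680.94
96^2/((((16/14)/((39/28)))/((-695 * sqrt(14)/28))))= -1951560 * sqrt(14)/7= -1043152.70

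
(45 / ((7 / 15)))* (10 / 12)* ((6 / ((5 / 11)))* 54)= 400950 / 7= 57278.57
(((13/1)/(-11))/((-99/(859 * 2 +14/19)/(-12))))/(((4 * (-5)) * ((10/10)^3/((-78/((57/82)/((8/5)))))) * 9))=-7240749568/29484675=-245.58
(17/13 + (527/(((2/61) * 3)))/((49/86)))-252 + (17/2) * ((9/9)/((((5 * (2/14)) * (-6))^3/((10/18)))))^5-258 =3072483053910540474736408827253/345422620297722240000000000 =8894.85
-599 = -599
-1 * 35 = -35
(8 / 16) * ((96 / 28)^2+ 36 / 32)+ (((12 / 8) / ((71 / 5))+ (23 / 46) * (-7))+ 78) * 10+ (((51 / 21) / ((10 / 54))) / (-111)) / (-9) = 7749222599 / 10297840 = 752.51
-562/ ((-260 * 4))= 0.54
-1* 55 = -55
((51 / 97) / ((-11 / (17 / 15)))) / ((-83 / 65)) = 3757 / 88561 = 0.04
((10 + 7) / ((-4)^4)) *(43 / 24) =731 / 6144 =0.12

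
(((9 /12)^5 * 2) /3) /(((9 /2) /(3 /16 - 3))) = -405 /4096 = -0.10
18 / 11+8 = 106 / 11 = 9.64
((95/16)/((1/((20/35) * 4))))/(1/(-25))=-2375/7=-339.29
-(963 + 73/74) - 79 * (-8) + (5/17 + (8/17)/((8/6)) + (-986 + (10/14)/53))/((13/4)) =-3853775553/6067334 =-635.17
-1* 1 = -1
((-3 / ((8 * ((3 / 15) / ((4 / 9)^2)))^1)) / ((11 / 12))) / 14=-20 / 693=-0.03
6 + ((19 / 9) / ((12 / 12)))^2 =847 / 81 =10.46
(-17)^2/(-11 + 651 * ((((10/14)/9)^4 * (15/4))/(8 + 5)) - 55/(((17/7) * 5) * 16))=-255524029488/9969537659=-25.63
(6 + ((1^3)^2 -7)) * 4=0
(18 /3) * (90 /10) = 54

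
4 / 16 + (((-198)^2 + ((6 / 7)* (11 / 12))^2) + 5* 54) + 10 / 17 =65766109 / 1666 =39475.46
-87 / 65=-1.34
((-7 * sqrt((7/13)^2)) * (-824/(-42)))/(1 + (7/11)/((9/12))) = -31724/793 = -40.01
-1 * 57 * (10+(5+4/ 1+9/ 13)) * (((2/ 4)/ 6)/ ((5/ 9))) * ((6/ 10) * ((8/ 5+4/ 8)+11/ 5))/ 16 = -44118/ 1625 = -27.15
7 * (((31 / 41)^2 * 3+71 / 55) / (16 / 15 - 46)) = -2918118 / 6231467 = -0.47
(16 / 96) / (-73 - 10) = -0.00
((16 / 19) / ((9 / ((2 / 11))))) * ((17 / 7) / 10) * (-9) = -272 / 7315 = -0.04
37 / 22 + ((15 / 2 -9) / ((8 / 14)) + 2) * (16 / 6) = 1 / 66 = 0.02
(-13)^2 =169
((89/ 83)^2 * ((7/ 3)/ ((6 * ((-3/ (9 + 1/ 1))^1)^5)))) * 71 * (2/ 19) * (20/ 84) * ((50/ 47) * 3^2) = -14059775000000/ 4484718333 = -3135.04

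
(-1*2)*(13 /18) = -13 /9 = -1.44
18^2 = 324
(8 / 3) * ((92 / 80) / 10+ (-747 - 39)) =-157177 / 75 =-2095.69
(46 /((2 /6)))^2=19044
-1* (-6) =6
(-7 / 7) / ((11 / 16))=-16 / 11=-1.45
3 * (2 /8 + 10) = 123 /4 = 30.75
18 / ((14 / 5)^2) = 225 / 98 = 2.30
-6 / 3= -2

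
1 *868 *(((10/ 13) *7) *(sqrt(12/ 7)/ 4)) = 4340 *sqrt(21)/ 13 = 1529.88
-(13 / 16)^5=-371293 / 1048576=-0.35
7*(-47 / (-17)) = 329 / 17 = 19.35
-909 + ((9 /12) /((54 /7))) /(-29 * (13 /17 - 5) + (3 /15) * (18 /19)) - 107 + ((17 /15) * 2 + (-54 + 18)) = -75076619539 /71519760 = -1049.73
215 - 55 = 160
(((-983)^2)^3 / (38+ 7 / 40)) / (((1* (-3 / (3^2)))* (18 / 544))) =-9816349269401551790720 / 4581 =-2142839831783792139.43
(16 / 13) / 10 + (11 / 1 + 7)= 1178 / 65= 18.12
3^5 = 243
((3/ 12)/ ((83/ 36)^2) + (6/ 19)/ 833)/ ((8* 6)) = 861547/ 872257624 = 0.00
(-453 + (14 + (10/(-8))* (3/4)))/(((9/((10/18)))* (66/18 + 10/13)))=-6.12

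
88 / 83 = 1.06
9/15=3/5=0.60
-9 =-9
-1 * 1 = -1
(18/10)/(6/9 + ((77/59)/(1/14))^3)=5545233/18792952070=0.00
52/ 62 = 0.84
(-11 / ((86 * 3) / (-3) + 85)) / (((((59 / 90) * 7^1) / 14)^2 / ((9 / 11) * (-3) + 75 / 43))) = -10886400 / 149683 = -72.73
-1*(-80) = 80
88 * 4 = 352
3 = 3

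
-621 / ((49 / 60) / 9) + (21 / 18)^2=-12069839 / 1764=-6842.31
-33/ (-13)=33/ 13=2.54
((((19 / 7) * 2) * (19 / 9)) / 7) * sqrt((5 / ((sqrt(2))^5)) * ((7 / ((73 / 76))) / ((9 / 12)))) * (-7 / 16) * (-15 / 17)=1805 * sqrt(145635) * 2^(3 / 4) / 625464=1.85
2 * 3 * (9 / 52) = 27 / 26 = 1.04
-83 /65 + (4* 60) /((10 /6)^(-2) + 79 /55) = 12571 /95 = 132.33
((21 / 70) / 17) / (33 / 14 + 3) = 7 / 2125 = 0.00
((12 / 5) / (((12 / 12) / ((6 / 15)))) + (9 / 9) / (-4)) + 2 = 2.71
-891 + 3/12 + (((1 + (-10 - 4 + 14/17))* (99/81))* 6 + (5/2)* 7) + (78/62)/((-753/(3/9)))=-1527870263/1587324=-962.54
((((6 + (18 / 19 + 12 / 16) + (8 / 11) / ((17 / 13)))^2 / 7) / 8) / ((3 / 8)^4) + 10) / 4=36561912133 / 2045057058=17.88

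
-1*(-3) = 3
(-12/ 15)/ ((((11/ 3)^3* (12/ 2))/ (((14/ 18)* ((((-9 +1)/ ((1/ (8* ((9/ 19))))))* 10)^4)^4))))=-4110718770607860675980736329061184750252720128000000000000000/ 383915521458503774183411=-10707352375312013499939920000000000000.00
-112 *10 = -1120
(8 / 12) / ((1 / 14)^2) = 392 / 3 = 130.67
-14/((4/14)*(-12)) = 4.08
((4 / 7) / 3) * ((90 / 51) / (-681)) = -40 / 81039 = -0.00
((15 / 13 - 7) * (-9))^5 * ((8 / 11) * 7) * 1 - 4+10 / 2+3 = 8384333340272636 / 4084223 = 2052858852.29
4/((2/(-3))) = -6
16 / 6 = 8 / 3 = 2.67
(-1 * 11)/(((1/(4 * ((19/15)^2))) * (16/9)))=-3971/100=-39.71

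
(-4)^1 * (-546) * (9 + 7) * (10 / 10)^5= 34944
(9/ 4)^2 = 81/ 16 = 5.06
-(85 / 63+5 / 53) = -4820 / 3339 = -1.44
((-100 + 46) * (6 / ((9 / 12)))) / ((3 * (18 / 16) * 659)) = -128 / 659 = -0.19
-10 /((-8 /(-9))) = -45 /4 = -11.25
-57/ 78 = -19/ 26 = -0.73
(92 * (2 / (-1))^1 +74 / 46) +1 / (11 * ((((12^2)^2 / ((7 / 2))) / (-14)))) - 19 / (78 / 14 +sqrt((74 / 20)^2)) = -57089281213 / 309526272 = -184.44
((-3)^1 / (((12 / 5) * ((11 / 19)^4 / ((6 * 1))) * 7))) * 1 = -1954815 / 204974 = -9.54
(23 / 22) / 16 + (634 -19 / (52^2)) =37718861 / 59488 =634.06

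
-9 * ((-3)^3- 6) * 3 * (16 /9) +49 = 1633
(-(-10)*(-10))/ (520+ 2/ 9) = -0.19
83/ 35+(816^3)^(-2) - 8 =-58157694083401777117/ 10332585243243970560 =-5.63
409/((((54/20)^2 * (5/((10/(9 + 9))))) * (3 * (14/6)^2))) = 40900/107163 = 0.38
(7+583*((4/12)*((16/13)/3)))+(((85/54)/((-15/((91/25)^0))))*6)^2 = 825664/9477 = 87.12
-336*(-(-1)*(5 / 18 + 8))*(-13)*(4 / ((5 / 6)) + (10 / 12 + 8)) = 22182524 / 45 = 492944.98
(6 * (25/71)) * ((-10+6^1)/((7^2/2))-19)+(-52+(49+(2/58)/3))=-13158490/302673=-43.47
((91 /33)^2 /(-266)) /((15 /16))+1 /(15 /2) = 31918 /310365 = 0.10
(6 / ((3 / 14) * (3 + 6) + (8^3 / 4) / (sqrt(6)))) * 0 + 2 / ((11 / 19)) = 38 / 11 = 3.45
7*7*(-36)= -1764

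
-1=-1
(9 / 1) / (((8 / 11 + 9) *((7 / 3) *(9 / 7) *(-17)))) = -33 / 1819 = -0.02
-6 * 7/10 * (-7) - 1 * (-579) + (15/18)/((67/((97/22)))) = 608.45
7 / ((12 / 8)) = 4.67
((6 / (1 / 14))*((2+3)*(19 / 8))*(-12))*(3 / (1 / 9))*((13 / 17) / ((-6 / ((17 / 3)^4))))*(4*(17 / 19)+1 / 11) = 1714563305 / 11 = 155869391.36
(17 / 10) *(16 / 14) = 68 / 35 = 1.94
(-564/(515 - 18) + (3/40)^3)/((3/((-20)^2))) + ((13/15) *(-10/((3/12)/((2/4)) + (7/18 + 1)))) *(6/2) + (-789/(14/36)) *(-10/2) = 13490375561/1351840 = 9979.27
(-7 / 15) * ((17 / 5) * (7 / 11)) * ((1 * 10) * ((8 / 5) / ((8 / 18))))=-9996 / 275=-36.35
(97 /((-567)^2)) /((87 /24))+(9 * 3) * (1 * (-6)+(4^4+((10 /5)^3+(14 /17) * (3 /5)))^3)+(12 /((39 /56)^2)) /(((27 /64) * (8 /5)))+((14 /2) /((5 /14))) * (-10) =483413901850177750868954 /967626151844625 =499587470.77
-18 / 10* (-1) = 9 / 5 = 1.80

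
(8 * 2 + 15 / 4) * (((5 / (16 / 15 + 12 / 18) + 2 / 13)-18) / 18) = -30731 / 1872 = -16.42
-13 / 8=-1.62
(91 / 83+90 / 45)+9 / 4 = 1775 / 332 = 5.35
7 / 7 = 1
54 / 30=9 / 5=1.80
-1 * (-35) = 35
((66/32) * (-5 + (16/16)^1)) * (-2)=33/2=16.50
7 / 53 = 0.13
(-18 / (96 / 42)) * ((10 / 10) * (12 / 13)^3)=-13608 / 2197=-6.19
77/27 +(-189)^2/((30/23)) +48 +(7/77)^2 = 896365487/32670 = 27436.96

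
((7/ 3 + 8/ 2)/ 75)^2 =361/ 50625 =0.01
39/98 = 0.40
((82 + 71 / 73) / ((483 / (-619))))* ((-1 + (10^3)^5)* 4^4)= -319938815999999680061184 / 11753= -27221885135710004259.44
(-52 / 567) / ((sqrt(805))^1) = -52 *sqrt(805) / 456435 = -0.00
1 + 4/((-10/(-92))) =189/5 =37.80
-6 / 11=-0.55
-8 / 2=-4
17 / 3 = 5.67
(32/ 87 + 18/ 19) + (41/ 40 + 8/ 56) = 1149251/ 462840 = 2.48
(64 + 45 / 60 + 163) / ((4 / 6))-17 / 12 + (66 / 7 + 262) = 102755 / 168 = 611.64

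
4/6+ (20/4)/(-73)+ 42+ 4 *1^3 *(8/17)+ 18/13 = 2219827/48399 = 45.87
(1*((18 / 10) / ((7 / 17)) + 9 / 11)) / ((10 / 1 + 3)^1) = 1998 / 5005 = 0.40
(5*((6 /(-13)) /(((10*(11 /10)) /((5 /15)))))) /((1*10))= -1 /143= -0.01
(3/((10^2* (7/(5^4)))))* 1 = 75/28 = 2.68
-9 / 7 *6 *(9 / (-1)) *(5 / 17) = 2430 / 119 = 20.42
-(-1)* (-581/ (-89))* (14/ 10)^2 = 28469/ 2225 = 12.80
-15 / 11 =-1.36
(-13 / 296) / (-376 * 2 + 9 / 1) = 13 / 219928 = 0.00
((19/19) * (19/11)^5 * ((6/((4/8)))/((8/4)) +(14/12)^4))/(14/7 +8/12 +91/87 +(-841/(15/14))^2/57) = 347119799929325/31088507065750992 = 0.01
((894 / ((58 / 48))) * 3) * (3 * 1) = 193104 / 29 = 6658.76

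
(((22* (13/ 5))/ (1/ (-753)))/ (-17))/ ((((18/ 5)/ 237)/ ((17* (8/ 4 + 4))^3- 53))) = 3008954876785/ 17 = 176997345693.24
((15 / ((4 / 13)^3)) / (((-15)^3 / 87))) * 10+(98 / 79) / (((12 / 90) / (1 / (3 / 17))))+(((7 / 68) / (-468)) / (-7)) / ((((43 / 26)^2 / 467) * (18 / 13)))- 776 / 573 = -500132616158887 / 6146831279520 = -81.36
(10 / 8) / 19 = 5 / 76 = 0.07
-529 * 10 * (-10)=52900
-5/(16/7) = -35/16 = -2.19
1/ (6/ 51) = 17/ 2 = 8.50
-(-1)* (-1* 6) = -6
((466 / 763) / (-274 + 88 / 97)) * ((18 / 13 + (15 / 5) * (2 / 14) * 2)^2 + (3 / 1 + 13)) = -3935105312 / 83687247735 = -0.05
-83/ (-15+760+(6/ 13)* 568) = -1079/ 13093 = -0.08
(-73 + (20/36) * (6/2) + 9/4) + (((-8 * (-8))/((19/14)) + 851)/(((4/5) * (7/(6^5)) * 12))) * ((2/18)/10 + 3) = 499348163/1596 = 312874.79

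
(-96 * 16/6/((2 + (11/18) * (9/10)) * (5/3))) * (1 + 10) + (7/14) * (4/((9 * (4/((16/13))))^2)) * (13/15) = -177914336/268515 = -662.59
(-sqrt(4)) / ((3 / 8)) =-5.33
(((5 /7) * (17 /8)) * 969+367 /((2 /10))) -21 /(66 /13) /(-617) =1256445923 /380072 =3305.81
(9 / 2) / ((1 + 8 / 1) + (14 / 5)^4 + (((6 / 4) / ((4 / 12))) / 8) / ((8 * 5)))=360000 / 5638373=0.06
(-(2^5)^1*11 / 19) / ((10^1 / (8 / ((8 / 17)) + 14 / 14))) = -3168 / 95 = -33.35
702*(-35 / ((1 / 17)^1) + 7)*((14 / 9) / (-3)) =214032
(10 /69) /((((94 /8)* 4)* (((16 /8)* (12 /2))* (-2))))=-5 /38916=-0.00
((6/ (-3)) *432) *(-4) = 3456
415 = 415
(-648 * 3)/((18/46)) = -4968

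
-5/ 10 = -1/ 2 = -0.50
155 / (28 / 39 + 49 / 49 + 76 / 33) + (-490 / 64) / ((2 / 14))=-55369 / 3680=-15.05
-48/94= -24/47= -0.51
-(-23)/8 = 23/8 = 2.88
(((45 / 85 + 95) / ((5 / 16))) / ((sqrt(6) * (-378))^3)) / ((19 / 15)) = -116 * sqrt(6) / 934568523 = -0.00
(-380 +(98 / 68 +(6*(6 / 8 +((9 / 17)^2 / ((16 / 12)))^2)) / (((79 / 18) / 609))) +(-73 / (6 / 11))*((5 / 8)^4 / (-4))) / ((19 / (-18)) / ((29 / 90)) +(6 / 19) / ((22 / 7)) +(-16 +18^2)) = 1131247287257547449 / 1198362710033498112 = 0.94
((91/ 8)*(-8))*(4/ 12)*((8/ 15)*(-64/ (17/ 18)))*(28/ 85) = 2609152/ 7225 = 361.13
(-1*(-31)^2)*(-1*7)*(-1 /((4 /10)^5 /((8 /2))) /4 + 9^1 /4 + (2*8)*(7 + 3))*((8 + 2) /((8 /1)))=69523545 /128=543152.70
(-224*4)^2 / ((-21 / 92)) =-10551296 / 3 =-3517098.67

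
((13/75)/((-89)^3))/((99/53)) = -689/5234394825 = -0.00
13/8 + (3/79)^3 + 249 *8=7863479227/3944312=1993.63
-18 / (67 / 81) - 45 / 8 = -14679 / 536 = -27.39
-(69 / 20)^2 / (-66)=1587 / 8800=0.18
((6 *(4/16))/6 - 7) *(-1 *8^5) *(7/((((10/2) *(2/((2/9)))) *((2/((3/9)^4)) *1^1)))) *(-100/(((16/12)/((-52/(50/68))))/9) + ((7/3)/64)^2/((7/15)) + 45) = 4109930741/405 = 10147977.14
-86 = -86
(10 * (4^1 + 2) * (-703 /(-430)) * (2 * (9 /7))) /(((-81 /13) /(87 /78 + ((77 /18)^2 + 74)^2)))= -344925.55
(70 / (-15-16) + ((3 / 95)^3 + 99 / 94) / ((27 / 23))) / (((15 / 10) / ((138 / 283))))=-469199508214 / 1060566873375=-0.44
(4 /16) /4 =1 /16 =0.06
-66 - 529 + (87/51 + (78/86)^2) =-592.47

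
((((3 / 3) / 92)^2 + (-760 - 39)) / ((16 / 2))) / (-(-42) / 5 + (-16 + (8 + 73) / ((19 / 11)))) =-642459825 / 252768896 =-2.54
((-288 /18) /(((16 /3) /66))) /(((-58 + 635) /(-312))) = 61776 /577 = 107.06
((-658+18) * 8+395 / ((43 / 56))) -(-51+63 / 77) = -2154704 / 473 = -4555.40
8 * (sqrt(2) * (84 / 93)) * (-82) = -18368 * sqrt(2) / 31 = -837.94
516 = 516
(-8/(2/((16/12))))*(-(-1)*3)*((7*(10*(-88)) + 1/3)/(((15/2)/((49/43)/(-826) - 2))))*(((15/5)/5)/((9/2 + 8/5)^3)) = -40032905600/575850797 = -69.52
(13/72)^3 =2197/373248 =0.01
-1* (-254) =254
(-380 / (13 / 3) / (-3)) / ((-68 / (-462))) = 43890 / 221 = 198.60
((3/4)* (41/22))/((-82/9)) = -27/176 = -0.15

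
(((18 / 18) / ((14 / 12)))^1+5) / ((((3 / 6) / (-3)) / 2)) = -492 / 7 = -70.29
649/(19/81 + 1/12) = 210276/103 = 2041.51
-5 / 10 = -1 / 2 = -0.50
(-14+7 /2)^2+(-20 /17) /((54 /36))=22331 /204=109.47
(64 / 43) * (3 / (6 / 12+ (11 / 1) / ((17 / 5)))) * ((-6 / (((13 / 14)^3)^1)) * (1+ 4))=-537384960 / 11997817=-44.79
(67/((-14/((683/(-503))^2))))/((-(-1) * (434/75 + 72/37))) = -86731967325/76006939708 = -1.14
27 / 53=0.51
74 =74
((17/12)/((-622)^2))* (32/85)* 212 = 424/1450815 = 0.00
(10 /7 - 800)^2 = 31248100 /49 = 637716.33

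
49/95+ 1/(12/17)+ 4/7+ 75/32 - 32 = -1733407/63840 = -27.15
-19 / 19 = -1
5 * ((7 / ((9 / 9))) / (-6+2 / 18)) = -315 / 53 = -5.94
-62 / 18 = -31 / 9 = -3.44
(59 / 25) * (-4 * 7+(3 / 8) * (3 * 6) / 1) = -1003 / 20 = -50.15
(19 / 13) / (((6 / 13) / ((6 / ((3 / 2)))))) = 38 / 3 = 12.67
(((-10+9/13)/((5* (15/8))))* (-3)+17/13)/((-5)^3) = -1393/40625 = -0.03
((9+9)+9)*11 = 297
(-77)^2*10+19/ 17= 1007949/ 17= 59291.12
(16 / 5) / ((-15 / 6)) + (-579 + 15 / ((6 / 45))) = -23389 / 50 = -467.78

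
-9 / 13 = -0.69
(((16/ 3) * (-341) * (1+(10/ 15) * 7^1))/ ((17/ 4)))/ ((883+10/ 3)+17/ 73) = -796576/ 291237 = -2.74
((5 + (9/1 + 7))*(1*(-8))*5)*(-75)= 63000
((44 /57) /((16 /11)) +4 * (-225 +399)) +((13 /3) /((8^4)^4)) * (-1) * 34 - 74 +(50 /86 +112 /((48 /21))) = 672.11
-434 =-434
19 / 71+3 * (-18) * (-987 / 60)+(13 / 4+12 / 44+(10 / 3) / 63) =2633767439 / 2952180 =892.14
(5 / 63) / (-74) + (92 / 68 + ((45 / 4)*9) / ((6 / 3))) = 16477499 / 317016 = 51.98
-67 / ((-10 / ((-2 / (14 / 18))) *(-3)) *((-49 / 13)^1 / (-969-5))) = 2545062 / 1715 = 1484.00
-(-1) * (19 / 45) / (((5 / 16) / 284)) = 383.72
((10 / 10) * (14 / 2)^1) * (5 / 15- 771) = -16184 / 3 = -5394.67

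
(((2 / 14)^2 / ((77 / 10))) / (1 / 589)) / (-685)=-0.00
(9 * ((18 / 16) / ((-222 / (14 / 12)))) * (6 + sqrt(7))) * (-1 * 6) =189 * sqrt(7) / 592 + 567 / 296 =2.76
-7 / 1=-7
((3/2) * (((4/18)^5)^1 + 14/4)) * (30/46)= 2067035/603612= 3.42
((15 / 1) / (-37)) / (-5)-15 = -552 / 37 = -14.92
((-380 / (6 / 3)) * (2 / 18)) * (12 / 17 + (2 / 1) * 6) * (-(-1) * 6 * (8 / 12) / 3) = -6080 / 17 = -357.65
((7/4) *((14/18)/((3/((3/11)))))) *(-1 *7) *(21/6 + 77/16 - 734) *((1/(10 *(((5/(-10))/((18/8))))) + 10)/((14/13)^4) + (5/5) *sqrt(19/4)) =3982573 *sqrt(19)/12672 + 63339758261/14192640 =5832.78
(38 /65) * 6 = 228 /65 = 3.51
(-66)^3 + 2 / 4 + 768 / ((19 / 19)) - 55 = -573565 / 2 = -286782.50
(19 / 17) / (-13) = -19 / 221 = -0.09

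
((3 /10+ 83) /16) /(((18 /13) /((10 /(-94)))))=-10829 /27072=-0.40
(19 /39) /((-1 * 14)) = -19 /546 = -0.03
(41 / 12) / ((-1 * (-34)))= 41 / 408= 0.10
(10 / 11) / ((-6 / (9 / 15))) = -1 / 11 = -0.09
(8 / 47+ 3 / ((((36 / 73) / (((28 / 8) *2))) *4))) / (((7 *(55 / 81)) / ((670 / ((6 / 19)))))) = 279562257 / 57904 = 4828.03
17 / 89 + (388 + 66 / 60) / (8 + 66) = 358879 / 65860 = 5.45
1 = 1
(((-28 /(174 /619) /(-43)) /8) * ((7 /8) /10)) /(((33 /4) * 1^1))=30331 /9876240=0.00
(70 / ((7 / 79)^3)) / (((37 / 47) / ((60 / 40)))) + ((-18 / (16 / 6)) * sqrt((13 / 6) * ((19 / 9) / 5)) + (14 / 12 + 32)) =2085915757 / 10878- 3 * sqrt(7410) / 40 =191748.99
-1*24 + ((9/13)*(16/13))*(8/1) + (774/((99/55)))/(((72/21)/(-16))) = -1026092/507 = -2023.85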